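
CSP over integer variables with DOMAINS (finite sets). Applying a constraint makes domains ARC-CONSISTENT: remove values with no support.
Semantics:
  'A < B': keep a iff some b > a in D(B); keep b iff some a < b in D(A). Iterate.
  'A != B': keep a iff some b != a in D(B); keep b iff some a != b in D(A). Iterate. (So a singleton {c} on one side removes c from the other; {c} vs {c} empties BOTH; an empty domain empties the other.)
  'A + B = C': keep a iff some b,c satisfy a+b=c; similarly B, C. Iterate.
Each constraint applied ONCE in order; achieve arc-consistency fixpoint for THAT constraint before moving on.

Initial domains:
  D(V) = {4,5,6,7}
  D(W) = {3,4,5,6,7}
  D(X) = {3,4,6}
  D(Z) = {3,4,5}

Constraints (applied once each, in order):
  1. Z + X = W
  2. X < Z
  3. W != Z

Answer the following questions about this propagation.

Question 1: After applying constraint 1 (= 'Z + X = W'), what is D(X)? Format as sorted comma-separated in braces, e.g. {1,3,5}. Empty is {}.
Answer: {3,4}

Derivation:
Constraint 1 (Z + X = W) on D(Z)={3,4,5} D(X)={3,4,6} D(W)={3,4,5,6,7}: Z {3,4,5}->{3,4}; X {3,4,6}->{3,4}; W {3,4,5,6,7}->{6,7}
So after constraint 1: D(X) = {3,4}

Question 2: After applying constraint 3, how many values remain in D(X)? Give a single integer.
Answer: 1

Derivation:
Constraint 1 (Z + X = W) on D(Z)={3,4,5} D(X)={3,4,6} D(W)={3,4,5,6,7}: Z {3,4,5}->{3,4}; X {3,4,6}->{3,4}; W {3,4,5,6,7}->{6,7}
Constraint 2 (X < Z) on D(X)={3,4} D(Z)={3,4}: X {3,4}->{3}; Z {3,4}->{4}
Constraint 3 (W != Z) on D(W)={6,7} D(Z)={4}: no change
So after constraint 3: D(X)={3}, size = 1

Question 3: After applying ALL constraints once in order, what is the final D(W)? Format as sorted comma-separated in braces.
Constraint 1 (Z + X = W) on D(Z)={3,4,5} D(X)={3,4,6} D(W)={3,4,5,6,7}: Z {3,4,5}->{3,4}; X {3,4,6}->{3,4}; W {3,4,5,6,7}->{6,7}
Constraint 2 (X < Z) on D(X)={3,4} D(Z)={3,4}: X {3,4}->{3}; Z {3,4}->{4}
Constraint 3 (W != Z) on D(W)={6,7} D(Z)={4}: no change
So after all 3 constraints: D(W) = {6,7}

Answer: {6,7}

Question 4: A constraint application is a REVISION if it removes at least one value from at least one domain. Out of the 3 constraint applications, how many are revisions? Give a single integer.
Answer: 2

Derivation:
Constraint 1 (Z + X = W) on D(Z)={3,4,5} D(X)={3,4,6} D(W)={3,4,5,6,7}: Z {3,4,5}->{3,4}; X {3,4,6}->{3,4}; W {3,4,5,6,7}->{6,7} => REVISION
Constraint 2 (X < Z) on D(X)={3,4} D(Z)={3,4}: X {3,4}->{3}; Z {3,4}->{4} => REVISION
Constraint 3 (W != Z) on D(W)={6,7} D(Z)={4}: no change => not a revision
Total revisions = 2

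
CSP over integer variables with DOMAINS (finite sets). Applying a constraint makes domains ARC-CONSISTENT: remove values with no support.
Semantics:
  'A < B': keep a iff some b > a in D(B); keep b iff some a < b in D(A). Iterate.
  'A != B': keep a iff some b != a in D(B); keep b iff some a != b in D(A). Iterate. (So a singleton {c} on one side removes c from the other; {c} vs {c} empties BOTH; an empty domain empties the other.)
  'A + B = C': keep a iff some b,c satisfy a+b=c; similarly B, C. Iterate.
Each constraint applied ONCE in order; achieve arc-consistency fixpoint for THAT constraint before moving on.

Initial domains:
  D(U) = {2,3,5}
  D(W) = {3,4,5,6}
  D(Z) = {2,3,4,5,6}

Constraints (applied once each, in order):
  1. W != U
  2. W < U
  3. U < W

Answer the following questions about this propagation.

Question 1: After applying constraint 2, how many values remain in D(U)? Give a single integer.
Constraint 1 (W != U) on D(W)={3,4,5,6} D(U)={2,3,5}: no change
Constraint 2 (W < U) on D(W)={3,4,5,6} D(U)={2,3,5}: W {3,4,5,6}->{3,4}; U {2,3,5}->{5}
So after constraint 2: D(U)={5}, size = 1

Answer: 1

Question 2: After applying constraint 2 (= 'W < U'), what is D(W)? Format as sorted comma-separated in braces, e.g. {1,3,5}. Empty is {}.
Answer: {3,4}

Derivation:
Constraint 1 (W != U) on D(W)={3,4,5,6} D(U)={2,3,5}: no change
Constraint 2 (W < U) on D(W)={3,4,5,6} D(U)={2,3,5}: W {3,4,5,6}->{3,4}; U {2,3,5}->{5}
So after constraint 2: D(W) = {3,4}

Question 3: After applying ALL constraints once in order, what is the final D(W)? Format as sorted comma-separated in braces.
Answer: {}

Derivation:
Constraint 1 (W != U) on D(W)={3,4,5,6} D(U)={2,3,5}: no change
Constraint 2 (W < U) on D(W)={3,4,5,6} D(U)={2,3,5}: W {3,4,5,6}->{3,4}; U {2,3,5}->{5}
Constraint 3 (U < W) on D(U)={5} D(W)={3,4}: U {5}->{}; W {3,4}->{}
So after all 3 constraints: D(W) = {}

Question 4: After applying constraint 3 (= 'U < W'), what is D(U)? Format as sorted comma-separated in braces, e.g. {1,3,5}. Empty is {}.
Constraint 1 (W != U) on D(W)={3,4,5,6} D(U)={2,3,5}: no change
Constraint 2 (W < U) on D(W)={3,4,5,6} D(U)={2,3,5}: W {3,4,5,6}->{3,4}; U {2,3,5}->{5}
Constraint 3 (U < W) on D(U)={5} D(W)={3,4}: U {5}->{}; W {3,4}->{}
So after constraint 3: D(U) = {}

Answer: {}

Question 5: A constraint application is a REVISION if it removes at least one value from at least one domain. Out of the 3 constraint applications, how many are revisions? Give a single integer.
Constraint 1 (W != U) on D(W)={3,4,5,6} D(U)={2,3,5}: no change => not a revision
Constraint 2 (W < U) on D(W)={3,4,5,6} D(U)={2,3,5}: W {3,4,5,6}->{3,4}; U {2,3,5}->{5} => REVISION
Constraint 3 (U < W) on D(U)={5} D(W)={3,4}: U {5}->{}; W {3,4}->{} => REVISION
Total revisions = 2

Answer: 2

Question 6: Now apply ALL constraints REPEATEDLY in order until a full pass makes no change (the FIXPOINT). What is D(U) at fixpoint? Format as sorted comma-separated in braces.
Answer: {}

Derivation:
pass 0 (initial): D(U)={2,3,5}
pass 1: U {2,3,5}->{}; W {3,4,5,6}->{}
pass 2: no change
Fixpoint after 2 passes: D(U) = {}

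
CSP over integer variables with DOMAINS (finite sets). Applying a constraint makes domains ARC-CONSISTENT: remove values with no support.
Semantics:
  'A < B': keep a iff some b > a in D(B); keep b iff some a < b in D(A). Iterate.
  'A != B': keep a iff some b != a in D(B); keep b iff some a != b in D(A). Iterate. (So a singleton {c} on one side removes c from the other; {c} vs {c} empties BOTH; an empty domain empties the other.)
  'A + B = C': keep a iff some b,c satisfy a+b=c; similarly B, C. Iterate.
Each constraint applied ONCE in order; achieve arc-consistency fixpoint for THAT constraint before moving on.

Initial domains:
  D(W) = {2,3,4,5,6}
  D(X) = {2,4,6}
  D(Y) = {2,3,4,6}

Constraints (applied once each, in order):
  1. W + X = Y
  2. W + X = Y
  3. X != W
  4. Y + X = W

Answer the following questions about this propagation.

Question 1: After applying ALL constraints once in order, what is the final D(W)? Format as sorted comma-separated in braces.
Answer: {}

Derivation:
Constraint 1 (W + X = Y) on D(W)={2,3,4,5,6} D(X)={2,4,6} D(Y)={2,3,4,6}: W {2,3,4,5,6}->{2,4}; X {2,4,6}->{2,4}; Y {2,3,4,6}->{4,6}
Constraint 2 (W + X = Y) on D(W)={2,4} D(X)={2,4} D(Y)={4,6}: no change
Constraint 3 (X != W) on D(X)={2,4} D(W)={2,4}: no change
Constraint 4 (Y + X = W) on D(Y)={4,6} D(X)={2,4} D(W)={2,4}: Y {4,6}->{}; X {2,4}->{}; W {2,4}->{}
So after all 4 constraints: D(W) = {}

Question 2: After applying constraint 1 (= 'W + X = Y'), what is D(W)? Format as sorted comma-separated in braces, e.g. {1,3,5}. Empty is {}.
Answer: {2,4}

Derivation:
Constraint 1 (W + X = Y) on D(W)={2,3,4,5,6} D(X)={2,4,6} D(Y)={2,3,4,6}: W {2,3,4,5,6}->{2,4}; X {2,4,6}->{2,4}; Y {2,3,4,6}->{4,6}
So after constraint 1: D(W) = {2,4}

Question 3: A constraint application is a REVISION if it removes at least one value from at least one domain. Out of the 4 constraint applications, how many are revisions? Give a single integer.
Constraint 1 (W + X = Y) on D(W)={2,3,4,5,6} D(X)={2,4,6} D(Y)={2,3,4,6}: W {2,3,4,5,6}->{2,4}; X {2,4,6}->{2,4}; Y {2,3,4,6}->{4,6} => REVISION
Constraint 2 (W + X = Y) on D(W)={2,4} D(X)={2,4} D(Y)={4,6}: no change => not a revision
Constraint 3 (X != W) on D(X)={2,4} D(W)={2,4}: no change => not a revision
Constraint 4 (Y + X = W) on D(Y)={4,6} D(X)={2,4} D(W)={2,4}: Y {4,6}->{}; X {2,4}->{}; W {2,4}->{} => REVISION
Total revisions = 2

Answer: 2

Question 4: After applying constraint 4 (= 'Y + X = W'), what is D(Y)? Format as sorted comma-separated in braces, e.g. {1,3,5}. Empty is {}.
Constraint 1 (W + X = Y) on D(W)={2,3,4,5,6} D(X)={2,4,6} D(Y)={2,3,4,6}: W {2,3,4,5,6}->{2,4}; X {2,4,6}->{2,4}; Y {2,3,4,6}->{4,6}
Constraint 2 (W + X = Y) on D(W)={2,4} D(X)={2,4} D(Y)={4,6}: no change
Constraint 3 (X != W) on D(X)={2,4} D(W)={2,4}: no change
Constraint 4 (Y + X = W) on D(Y)={4,6} D(X)={2,4} D(W)={2,4}: Y {4,6}->{}; X {2,4}->{}; W {2,4}->{}
So after constraint 4: D(Y) = {}

Answer: {}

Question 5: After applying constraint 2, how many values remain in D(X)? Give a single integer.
Constraint 1 (W + X = Y) on D(W)={2,3,4,5,6} D(X)={2,4,6} D(Y)={2,3,4,6}: W {2,3,4,5,6}->{2,4}; X {2,4,6}->{2,4}; Y {2,3,4,6}->{4,6}
Constraint 2 (W + X = Y) on D(W)={2,4} D(X)={2,4} D(Y)={4,6}: no change
So after constraint 2: D(X)={2,4}, size = 2

Answer: 2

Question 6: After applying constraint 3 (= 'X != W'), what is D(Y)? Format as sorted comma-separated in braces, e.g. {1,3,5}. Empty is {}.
Constraint 1 (W + X = Y) on D(W)={2,3,4,5,6} D(X)={2,4,6} D(Y)={2,3,4,6}: W {2,3,4,5,6}->{2,4}; X {2,4,6}->{2,4}; Y {2,3,4,6}->{4,6}
Constraint 2 (W + X = Y) on D(W)={2,4} D(X)={2,4} D(Y)={4,6}: no change
Constraint 3 (X != W) on D(X)={2,4} D(W)={2,4}: no change
So after constraint 3: D(Y) = {4,6}

Answer: {4,6}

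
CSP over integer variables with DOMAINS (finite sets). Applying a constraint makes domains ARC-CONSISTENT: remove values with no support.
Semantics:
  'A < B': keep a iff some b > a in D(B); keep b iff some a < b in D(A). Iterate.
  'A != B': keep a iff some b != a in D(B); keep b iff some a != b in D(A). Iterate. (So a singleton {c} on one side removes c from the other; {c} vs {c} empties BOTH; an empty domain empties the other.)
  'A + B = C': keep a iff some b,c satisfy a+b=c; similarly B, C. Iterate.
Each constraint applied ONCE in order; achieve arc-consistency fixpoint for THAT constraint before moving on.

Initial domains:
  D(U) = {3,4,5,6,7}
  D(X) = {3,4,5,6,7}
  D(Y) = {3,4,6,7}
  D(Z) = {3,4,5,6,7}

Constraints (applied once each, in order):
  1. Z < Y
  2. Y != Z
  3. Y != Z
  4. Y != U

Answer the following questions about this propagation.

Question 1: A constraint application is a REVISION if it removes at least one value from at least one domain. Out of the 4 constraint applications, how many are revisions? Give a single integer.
Answer: 1

Derivation:
Constraint 1 (Z < Y) on D(Z)={3,4,5,6,7} D(Y)={3,4,6,7}: Z {3,4,5,6,7}->{3,4,5,6}; Y {3,4,6,7}->{4,6,7} => REVISION
Constraint 2 (Y != Z) on D(Y)={4,6,7} D(Z)={3,4,5,6}: no change => not a revision
Constraint 3 (Y != Z) on D(Y)={4,6,7} D(Z)={3,4,5,6}: no change => not a revision
Constraint 4 (Y != U) on D(Y)={4,6,7} D(U)={3,4,5,6,7}: no change => not a revision
Total revisions = 1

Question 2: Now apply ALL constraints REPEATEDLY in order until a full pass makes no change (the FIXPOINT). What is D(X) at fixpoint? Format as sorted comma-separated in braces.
pass 0 (initial): D(X)={3,4,5,6,7}
pass 1: Y {3,4,6,7}->{4,6,7}; Z {3,4,5,6,7}->{3,4,5,6}
pass 2: no change
Fixpoint after 2 passes: D(X) = {3,4,5,6,7}

Answer: {3,4,5,6,7}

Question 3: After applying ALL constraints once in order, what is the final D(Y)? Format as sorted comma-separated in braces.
Constraint 1 (Z < Y) on D(Z)={3,4,5,6,7} D(Y)={3,4,6,7}: Z {3,4,5,6,7}->{3,4,5,6}; Y {3,4,6,7}->{4,6,7}
Constraint 2 (Y != Z) on D(Y)={4,6,7} D(Z)={3,4,5,6}: no change
Constraint 3 (Y != Z) on D(Y)={4,6,7} D(Z)={3,4,5,6}: no change
Constraint 4 (Y != U) on D(Y)={4,6,7} D(U)={3,4,5,6,7}: no change
So after all 4 constraints: D(Y) = {4,6,7}

Answer: {4,6,7}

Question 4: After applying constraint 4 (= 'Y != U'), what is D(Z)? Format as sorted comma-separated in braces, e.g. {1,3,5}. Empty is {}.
Answer: {3,4,5,6}

Derivation:
Constraint 1 (Z < Y) on D(Z)={3,4,5,6,7} D(Y)={3,4,6,7}: Z {3,4,5,6,7}->{3,4,5,6}; Y {3,4,6,7}->{4,6,7}
Constraint 2 (Y != Z) on D(Y)={4,6,7} D(Z)={3,4,5,6}: no change
Constraint 3 (Y != Z) on D(Y)={4,6,7} D(Z)={3,4,5,6}: no change
Constraint 4 (Y != U) on D(Y)={4,6,7} D(U)={3,4,5,6,7}: no change
So after constraint 4: D(Z) = {3,4,5,6}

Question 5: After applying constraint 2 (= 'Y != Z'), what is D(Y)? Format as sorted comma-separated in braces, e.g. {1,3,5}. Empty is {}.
Answer: {4,6,7}

Derivation:
Constraint 1 (Z < Y) on D(Z)={3,4,5,6,7} D(Y)={3,4,6,7}: Z {3,4,5,6,7}->{3,4,5,6}; Y {3,4,6,7}->{4,6,7}
Constraint 2 (Y != Z) on D(Y)={4,6,7} D(Z)={3,4,5,6}: no change
So after constraint 2: D(Y) = {4,6,7}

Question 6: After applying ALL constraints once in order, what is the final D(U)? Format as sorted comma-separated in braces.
Constraint 1 (Z < Y) on D(Z)={3,4,5,6,7} D(Y)={3,4,6,7}: Z {3,4,5,6,7}->{3,4,5,6}; Y {3,4,6,7}->{4,6,7}
Constraint 2 (Y != Z) on D(Y)={4,6,7} D(Z)={3,4,5,6}: no change
Constraint 3 (Y != Z) on D(Y)={4,6,7} D(Z)={3,4,5,6}: no change
Constraint 4 (Y != U) on D(Y)={4,6,7} D(U)={3,4,5,6,7}: no change
So after all 4 constraints: D(U) = {3,4,5,6,7}

Answer: {3,4,5,6,7}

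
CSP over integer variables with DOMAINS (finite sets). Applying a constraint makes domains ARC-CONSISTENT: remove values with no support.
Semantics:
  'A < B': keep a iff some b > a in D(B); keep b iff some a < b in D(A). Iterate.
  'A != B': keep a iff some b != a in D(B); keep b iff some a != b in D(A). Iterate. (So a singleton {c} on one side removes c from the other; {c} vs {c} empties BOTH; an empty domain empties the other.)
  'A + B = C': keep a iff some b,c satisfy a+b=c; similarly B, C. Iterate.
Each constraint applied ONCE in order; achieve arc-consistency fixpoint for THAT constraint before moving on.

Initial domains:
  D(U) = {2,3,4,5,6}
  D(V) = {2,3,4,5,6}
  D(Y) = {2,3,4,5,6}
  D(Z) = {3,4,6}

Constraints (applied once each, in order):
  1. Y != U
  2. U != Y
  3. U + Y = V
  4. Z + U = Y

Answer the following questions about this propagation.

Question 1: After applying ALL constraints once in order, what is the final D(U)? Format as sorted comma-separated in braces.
Answer: {}

Derivation:
Constraint 1 (Y != U) on D(Y)={2,3,4,5,6} D(U)={2,3,4,5,6}: no change
Constraint 2 (U != Y) on D(U)={2,3,4,5,6} D(Y)={2,3,4,5,6}: no change
Constraint 3 (U + Y = V) on D(U)={2,3,4,5,6} D(Y)={2,3,4,5,6} D(V)={2,3,4,5,6}: U {2,3,4,5,6}->{2,3,4}; Y {2,3,4,5,6}->{2,3,4}; V {2,3,4,5,6}->{4,5,6}
Constraint 4 (Z + U = Y) on D(Z)={3,4,6} D(U)={2,3,4} D(Y)={2,3,4}: Z {3,4,6}->{}; U {2,3,4}->{}; Y {2,3,4}->{}
So after all 4 constraints: D(U) = {}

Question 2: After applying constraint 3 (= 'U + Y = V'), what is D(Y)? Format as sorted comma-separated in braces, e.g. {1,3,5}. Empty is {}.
Constraint 1 (Y != U) on D(Y)={2,3,4,5,6} D(U)={2,3,4,5,6}: no change
Constraint 2 (U != Y) on D(U)={2,3,4,5,6} D(Y)={2,3,4,5,6}: no change
Constraint 3 (U + Y = V) on D(U)={2,3,4,5,6} D(Y)={2,3,4,5,6} D(V)={2,3,4,5,6}: U {2,3,4,5,6}->{2,3,4}; Y {2,3,4,5,6}->{2,3,4}; V {2,3,4,5,6}->{4,5,6}
So after constraint 3: D(Y) = {2,3,4}

Answer: {2,3,4}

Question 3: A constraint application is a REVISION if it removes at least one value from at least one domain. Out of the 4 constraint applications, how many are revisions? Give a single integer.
Constraint 1 (Y != U) on D(Y)={2,3,4,5,6} D(U)={2,3,4,5,6}: no change => not a revision
Constraint 2 (U != Y) on D(U)={2,3,4,5,6} D(Y)={2,3,4,5,6}: no change => not a revision
Constraint 3 (U + Y = V) on D(U)={2,3,4,5,6} D(Y)={2,3,4,5,6} D(V)={2,3,4,5,6}: U {2,3,4,5,6}->{2,3,4}; Y {2,3,4,5,6}->{2,3,4}; V {2,3,4,5,6}->{4,5,6} => REVISION
Constraint 4 (Z + U = Y) on D(Z)={3,4,6} D(U)={2,3,4} D(Y)={2,3,4}: Z {3,4,6}->{}; U {2,3,4}->{}; Y {2,3,4}->{} => REVISION
Total revisions = 2

Answer: 2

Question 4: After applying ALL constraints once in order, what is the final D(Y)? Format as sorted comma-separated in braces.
Answer: {}

Derivation:
Constraint 1 (Y != U) on D(Y)={2,3,4,5,6} D(U)={2,3,4,5,6}: no change
Constraint 2 (U != Y) on D(U)={2,3,4,5,6} D(Y)={2,3,4,5,6}: no change
Constraint 3 (U + Y = V) on D(U)={2,3,4,5,6} D(Y)={2,3,4,5,6} D(V)={2,3,4,5,6}: U {2,3,4,5,6}->{2,3,4}; Y {2,3,4,5,6}->{2,3,4}; V {2,3,4,5,6}->{4,5,6}
Constraint 4 (Z + U = Y) on D(Z)={3,4,6} D(U)={2,3,4} D(Y)={2,3,4}: Z {3,4,6}->{}; U {2,3,4}->{}; Y {2,3,4}->{}
So after all 4 constraints: D(Y) = {}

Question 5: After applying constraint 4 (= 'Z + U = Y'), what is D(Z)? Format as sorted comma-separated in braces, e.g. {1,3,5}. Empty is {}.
Answer: {}

Derivation:
Constraint 1 (Y != U) on D(Y)={2,3,4,5,6} D(U)={2,3,4,5,6}: no change
Constraint 2 (U != Y) on D(U)={2,3,4,5,6} D(Y)={2,3,4,5,6}: no change
Constraint 3 (U + Y = V) on D(U)={2,3,4,5,6} D(Y)={2,3,4,5,6} D(V)={2,3,4,5,6}: U {2,3,4,5,6}->{2,3,4}; Y {2,3,4,5,6}->{2,3,4}; V {2,3,4,5,6}->{4,5,6}
Constraint 4 (Z + U = Y) on D(Z)={3,4,6} D(U)={2,3,4} D(Y)={2,3,4}: Z {3,4,6}->{}; U {2,3,4}->{}; Y {2,3,4}->{}
So after constraint 4: D(Z) = {}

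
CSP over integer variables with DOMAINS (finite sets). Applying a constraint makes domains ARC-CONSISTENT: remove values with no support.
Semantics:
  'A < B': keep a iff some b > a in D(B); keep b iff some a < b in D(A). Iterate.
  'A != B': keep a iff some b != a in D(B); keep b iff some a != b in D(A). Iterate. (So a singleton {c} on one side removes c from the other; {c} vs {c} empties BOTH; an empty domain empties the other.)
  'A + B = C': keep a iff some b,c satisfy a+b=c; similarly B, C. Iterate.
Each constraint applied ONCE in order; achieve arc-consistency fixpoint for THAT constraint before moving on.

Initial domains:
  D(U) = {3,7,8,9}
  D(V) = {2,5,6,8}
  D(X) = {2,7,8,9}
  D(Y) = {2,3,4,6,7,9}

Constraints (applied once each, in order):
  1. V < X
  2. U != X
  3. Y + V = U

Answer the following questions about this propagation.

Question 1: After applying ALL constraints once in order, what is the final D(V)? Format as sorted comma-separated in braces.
Answer: {2,5,6}

Derivation:
Constraint 1 (V < X) on D(V)={2,5,6,8} D(X)={2,7,8,9}: X {2,7,8,9}->{7,8,9}
Constraint 2 (U != X) on D(U)={3,7,8,9} D(X)={7,8,9}: no change
Constraint 3 (Y + V = U) on D(Y)={2,3,4,6,7,9} D(V)={2,5,6,8} D(U)={3,7,8,9}: Y {2,3,4,6,7,9}->{2,3,4,6,7}; V {2,5,6,8}->{2,5,6}; U {3,7,8,9}->{7,8,9}
So after all 3 constraints: D(V) = {2,5,6}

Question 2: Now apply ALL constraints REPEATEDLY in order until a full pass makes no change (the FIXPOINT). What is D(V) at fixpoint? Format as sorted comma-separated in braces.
pass 0 (initial): D(V)={2,5,6,8}
pass 1: U {3,7,8,9}->{7,8,9}; V {2,5,6,8}->{2,5,6}; X {2,7,8,9}->{7,8,9}; Y {2,3,4,6,7,9}->{2,3,4,6,7}
pass 2: no change
Fixpoint after 2 passes: D(V) = {2,5,6}

Answer: {2,5,6}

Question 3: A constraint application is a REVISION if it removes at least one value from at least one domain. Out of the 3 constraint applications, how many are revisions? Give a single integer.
Answer: 2

Derivation:
Constraint 1 (V < X) on D(V)={2,5,6,8} D(X)={2,7,8,9}: X {2,7,8,9}->{7,8,9} => REVISION
Constraint 2 (U != X) on D(U)={3,7,8,9} D(X)={7,8,9}: no change => not a revision
Constraint 3 (Y + V = U) on D(Y)={2,3,4,6,7,9} D(V)={2,5,6,8} D(U)={3,7,8,9}: Y {2,3,4,6,7,9}->{2,3,4,6,7}; V {2,5,6,8}->{2,5,6}; U {3,7,8,9}->{7,8,9} => REVISION
Total revisions = 2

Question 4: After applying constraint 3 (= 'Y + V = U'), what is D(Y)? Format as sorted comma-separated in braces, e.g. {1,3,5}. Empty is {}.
Constraint 1 (V < X) on D(V)={2,5,6,8} D(X)={2,7,8,9}: X {2,7,8,9}->{7,8,9}
Constraint 2 (U != X) on D(U)={3,7,8,9} D(X)={7,8,9}: no change
Constraint 3 (Y + V = U) on D(Y)={2,3,4,6,7,9} D(V)={2,5,6,8} D(U)={3,7,8,9}: Y {2,3,4,6,7,9}->{2,3,4,6,7}; V {2,5,6,8}->{2,5,6}; U {3,7,8,9}->{7,8,9}
So after constraint 3: D(Y) = {2,3,4,6,7}

Answer: {2,3,4,6,7}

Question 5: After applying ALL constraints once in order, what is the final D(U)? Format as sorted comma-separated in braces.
Constraint 1 (V < X) on D(V)={2,5,6,8} D(X)={2,7,8,9}: X {2,7,8,9}->{7,8,9}
Constraint 2 (U != X) on D(U)={3,7,8,9} D(X)={7,8,9}: no change
Constraint 3 (Y + V = U) on D(Y)={2,3,4,6,7,9} D(V)={2,5,6,8} D(U)={3,7,8,9}: Y {2,3,4,6,7,9}->{2,3,4,6,7}; V {2,5,6,8}->{2,5,6}; U {3,7,8,9}->{7,8,9}
So after all 3 constraints: D(U) = {7,8,9}

Answer: {7,8,9}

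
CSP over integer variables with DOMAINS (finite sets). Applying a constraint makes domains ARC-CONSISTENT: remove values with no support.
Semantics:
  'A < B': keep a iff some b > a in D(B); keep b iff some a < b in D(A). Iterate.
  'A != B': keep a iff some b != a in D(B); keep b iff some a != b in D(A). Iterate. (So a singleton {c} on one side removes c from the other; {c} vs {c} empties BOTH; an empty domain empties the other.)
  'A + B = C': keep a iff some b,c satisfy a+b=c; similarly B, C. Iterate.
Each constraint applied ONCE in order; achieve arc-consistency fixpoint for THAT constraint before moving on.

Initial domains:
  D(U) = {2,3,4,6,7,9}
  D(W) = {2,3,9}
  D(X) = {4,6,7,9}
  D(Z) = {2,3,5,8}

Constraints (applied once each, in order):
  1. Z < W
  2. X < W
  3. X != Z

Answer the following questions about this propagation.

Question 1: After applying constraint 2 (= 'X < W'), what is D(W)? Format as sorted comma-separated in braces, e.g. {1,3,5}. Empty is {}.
Answer: {9}

Derivation:
Constraint 1 (Z < W) on D(Z)={2,3,5,8} D(W)={2,3,9}: W {2,3,9}->{3,9}
Constraint 2 (X < W) on D(X)={4,6,7,9} D(W)={3,9}: X {4,6,7,9}->{4,6,7}; W {3,9}->{9}
So after constraint 2: D(W) = {9}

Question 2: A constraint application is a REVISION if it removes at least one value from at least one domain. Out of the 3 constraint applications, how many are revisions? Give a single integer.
Constraint 1 (Z < W) on D(Z)={2,3,5,8} D(W)={2,3,9}: W {2,3,9}->{3,9} => REVISION
Constraint 2 (X < W) on D(X)={4,6,7,9} D(W)={3,9}: X {4,6,7,9}->{4,6,7}; W {3,9}->{9} => REVISION
Constraint 3 (X != Z) on D(X)={4,6,7} D(Z)={2,3,5,8}: no change => not a revision
Total revisions = 2

Answer: 2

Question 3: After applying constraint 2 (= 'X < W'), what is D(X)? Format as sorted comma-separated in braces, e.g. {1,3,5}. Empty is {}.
Constraint 1 (Z < W) on D(Z)={2,3,5,8} D(W)={2,3,9}: W {2,3,9}->{3,9}
Constraint 2 (X < W) on D(X)={4,6,7,9} D(W)={3,9}: X {4,6,7,9}->{4,6,7}; W {3,9}->{9}
So after constraint 2: D(X) = {4,6,7}

Answer: {4,6,7}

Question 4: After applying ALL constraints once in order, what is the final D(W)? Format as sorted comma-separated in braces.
Constraint 1 (Z < W) on D(Z)={2,3,5,8} D(W)={2,3,9}: W {2,3,9}->{3,9}
Constraint 2 (X < W) on D(X)={4,6,7,9} D(W)={3,9}: X {4,6,7,9}->{4,6,7}; W {3,9}->{9}
Constraint 3 (X != Z) on D(X)={4,6,7} D(Z)={2,3,5,8}: no change
So after all 3 constraints: D(W) = {9}

Answer: {9}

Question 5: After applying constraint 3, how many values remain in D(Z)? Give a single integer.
Constraint 1 (Z < W) on D(Z)={2,3,5,8} D(W)={2,3,9}: W {2,3,9}->{3,9}
Constraint 2 (X < W) on D(X)={4,6,7,9} D(W)={3,9}: X {4,6,7,9}->{4,6,7}; W {3,9}->{9}
Constraint 3 (X != Z) on D(X)={4,6,7} D(Z)={2,3,5,8}: no change
So after constraint 3: D(Z)={2,3,5,8}, size = 4

Answer: 4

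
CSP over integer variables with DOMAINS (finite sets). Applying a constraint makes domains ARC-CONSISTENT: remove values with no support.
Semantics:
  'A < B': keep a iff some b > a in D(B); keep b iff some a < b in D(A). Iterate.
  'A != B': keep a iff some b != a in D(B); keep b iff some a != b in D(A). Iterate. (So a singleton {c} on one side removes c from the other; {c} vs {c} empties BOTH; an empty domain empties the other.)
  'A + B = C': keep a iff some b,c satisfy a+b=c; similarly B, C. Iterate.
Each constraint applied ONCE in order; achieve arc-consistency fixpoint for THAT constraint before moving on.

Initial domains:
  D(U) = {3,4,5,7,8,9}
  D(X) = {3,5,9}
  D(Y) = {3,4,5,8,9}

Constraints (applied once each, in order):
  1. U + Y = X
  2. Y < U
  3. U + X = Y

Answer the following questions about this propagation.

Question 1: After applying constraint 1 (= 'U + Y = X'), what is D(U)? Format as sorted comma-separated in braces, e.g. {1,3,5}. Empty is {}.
Answer: {4,5}

Derivation:
Constraint 1 (U + Y = X) on D(U)={3,4,5,7,8,9} D(Y)={3,4,5,8,9} D(X)={3,5,9}: U {3,4,5,7,8,9}->{4,5}; Y {3,4,5,8,9}->{4,5}; X {3,5,9}->{9}
So after constraint 1: D(U) = {4,5}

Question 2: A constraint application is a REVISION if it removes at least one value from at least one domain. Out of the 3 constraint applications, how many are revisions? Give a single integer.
Answer: 3

Derivation:
Constraint 1 (U + Y = X) on D(U)={3,4,5,7,8,9} D(Y)={3,4,5,8,9} D(X)={3,5,9}: U {3,4,5,7,8,9}->{4,5}; Y {3,4,5,8,9}->{4,5}; X {3,5,9}->{9} => REVISION
Constraint 2 (Y < U) on D(Y)={4,5} D(U)={4,5}: Y {4,5}->{4}; U {4,5}->{5} => REVISION
Constraint 3 (U + X = Y) on D(U)={5} D(X)={9} D(Y)={4}: U {5}->{}; X {9}->{}; Y {4}->{} => REVISION
Total revisions = 3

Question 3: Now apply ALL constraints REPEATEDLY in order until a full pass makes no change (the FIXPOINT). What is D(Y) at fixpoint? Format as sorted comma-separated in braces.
pass 0 (initial): D(Y)={3,4,5,8,9}
pass 1: U {3,4,5,7,8,9}->{}; X {3,5,9}->{}; Y {3,4,5,8,9}->{}
pass 2: no change
Fixpoint after 2 passes: D(Y) = {}

Answer: {}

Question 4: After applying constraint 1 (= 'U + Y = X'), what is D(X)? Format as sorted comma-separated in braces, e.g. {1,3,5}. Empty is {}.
Constraint 1 (U + Y = X) on D(U)={3,4,5,7,8,9} D(Y)={3,4,5,8,9} D(X)={3,5,9}: U {3,4,5,7,8,9}->{4,5}; Y {3,4,5,8,9}->{4,5}; X {3,5,9}->{9}
So after constraint 1: D(X) = {9}

Answer: {9}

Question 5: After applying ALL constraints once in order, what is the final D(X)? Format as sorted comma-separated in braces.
Constraint 1 (U + Y = X) on D(U)={3,4,5,7,8,9} D(Y)={3,4,5,8,9} D(X)={3,5,9}: U {3,4,5,7,8,9}->{4,5}; Y {3,4,5,8,9}->{4,5}; X {3,5,9}->{9}
Constraint 2 (Y < U) on D(Y)={4,5} D(U)={4,5}: Y {4,5}->{4}; U {4,5}->{5}
Constraint 3 (U + X = Y) on D(U)={5} D(X)={9} D(Y)={4}: U {5}->{}; X {9}->{}; Y {4}->{}
So after all 3 constraints: D(X) = {}

Answer: {}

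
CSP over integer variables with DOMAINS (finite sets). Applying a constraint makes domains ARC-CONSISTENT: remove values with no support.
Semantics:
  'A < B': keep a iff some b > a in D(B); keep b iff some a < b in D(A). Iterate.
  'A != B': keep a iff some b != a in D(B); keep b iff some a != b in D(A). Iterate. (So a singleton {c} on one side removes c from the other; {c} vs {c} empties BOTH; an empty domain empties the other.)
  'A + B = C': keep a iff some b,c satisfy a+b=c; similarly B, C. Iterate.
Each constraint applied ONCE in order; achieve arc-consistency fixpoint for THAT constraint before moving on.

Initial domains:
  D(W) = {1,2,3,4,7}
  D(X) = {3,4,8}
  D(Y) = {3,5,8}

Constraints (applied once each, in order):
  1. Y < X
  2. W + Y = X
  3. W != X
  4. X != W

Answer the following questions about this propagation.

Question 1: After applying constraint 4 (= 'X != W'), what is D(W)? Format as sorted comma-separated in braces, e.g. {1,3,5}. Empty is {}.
Constraint 1 (Y < X) on D(Y)={3,5,8} D(X)={3,4,8}: Y {3,5,8}->{3,5}; X {3,4,8}->{4,8}
Constraint 2 (W + Y = X) on D(W)={1,2,3,4,7} D(Y)={3,5} D(X)={4,8}: W {1,2,3,4,7}->{1,3}
Constraint 3 (W != X) on D(W)={1,3} D(X)={4,8}: no change
Constraint 4 (X != W) on D(X)={4,8} D(W)={1,3}: no change
So after constraint 4: D(W) = {1,3}

Answer: {1,3}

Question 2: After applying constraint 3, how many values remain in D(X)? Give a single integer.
Answer: 2

Derivation:
Constraint 1 (Y < X) on D(Y)={3,5,8} D(X)={3,4,8}: Y {3,5,8}->{3,5}; X {3,4,8}->{4,8}
Constraint 2 (W + Y = X) on D(W)={1,2,3,4,7} D(Y)={3,5} D(X)={4,8}: W {1,2,3,4,7}->{1,3}
Constraint 3 (W != X) on D(W)={1,3} D(X)={4,8}: no change
So after constraint 3: D(X)={4,8}, size = 2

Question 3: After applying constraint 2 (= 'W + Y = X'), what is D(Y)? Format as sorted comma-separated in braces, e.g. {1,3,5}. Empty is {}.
Answer: {3,5}

Derivation:
Constraint 1 (Y < X) on D(Y)={3,5,8} D(X)={3,4,8}: Y {3,5,8}->{3,5}; X {3,4,8}->{4,8}
Constraint 2 (W + Y = X) on D(W)={1,2,3,4,7} D(Y)={3,5} D(X)={4,8}: W {1,2,3,4,7}->{1,3}
So after constraint 2: D(Y) = {3,5}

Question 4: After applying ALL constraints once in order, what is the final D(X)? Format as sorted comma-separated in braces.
Answer: {4,8}

Derivation:
Constraint 1 (Y < X) on D(Y)={3,5,8} D(X)={3,4,8}: Y {3,5,8}->{3,5}; X {3,4,8}->{4,8}
Constraint 2 (W + Y = X) on D(W)={1,2,3,4,7} D(Y)={3,5} D(X)={4,8}: W {1,2,3,4,7}->{1,3}
Constraint 3 (W != X) on D(W)={1,3} D(X)={4,8}: no change
Constraint 4 (X != W) on D(X)={4,8} D(W)={1,3}: no change
So after all 4 constraints: D(X) = {4,8}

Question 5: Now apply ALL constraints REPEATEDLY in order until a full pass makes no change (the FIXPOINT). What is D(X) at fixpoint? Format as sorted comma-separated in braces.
Answer: {4,8}

Derivation:
pass 0 (initial): D(X)={3,4,8}
pass 1: W {1,2,3,4,7}->{1,3}; X {3,4,8}->{4,8}; Y {3,5,8}->{3,5}
pass 2: no change
Fixpoint after 2 passes: D(X) = {4,8}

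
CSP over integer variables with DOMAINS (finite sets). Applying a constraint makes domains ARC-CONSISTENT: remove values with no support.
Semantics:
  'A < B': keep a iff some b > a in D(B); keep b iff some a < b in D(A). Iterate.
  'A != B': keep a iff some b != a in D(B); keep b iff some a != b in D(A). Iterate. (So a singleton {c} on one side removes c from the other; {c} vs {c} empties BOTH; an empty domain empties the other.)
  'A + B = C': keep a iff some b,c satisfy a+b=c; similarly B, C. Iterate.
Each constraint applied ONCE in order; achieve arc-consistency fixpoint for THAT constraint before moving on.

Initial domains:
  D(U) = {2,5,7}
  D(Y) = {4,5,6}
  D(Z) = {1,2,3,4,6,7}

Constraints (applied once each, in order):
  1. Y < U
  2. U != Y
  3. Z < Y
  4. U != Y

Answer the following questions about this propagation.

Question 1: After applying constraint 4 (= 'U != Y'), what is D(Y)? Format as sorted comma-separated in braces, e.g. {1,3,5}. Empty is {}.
Answer: {4,5,6}

Derivation:
Constraint 1 (Y < U) on D(Y)={4,5,6} D(U)={2,5,7}: U {2,5,7}->{5,7}
Constraint 2 (U != Y) on D(U)={5,7} D(Y)={4,5,6}: no change
Constraint 3 (Z < Y) on D(Z)={1,2,3,4,6,7} D(Y)={4,5,6}: Z {1,2,3,4,6,7}->{1,2,3,4}
Constraint 4 (U != Y) on D(U)={5,7} D(Y)={4,5,6}: no change
So after constraint 4: D(Y) = {4,5,6}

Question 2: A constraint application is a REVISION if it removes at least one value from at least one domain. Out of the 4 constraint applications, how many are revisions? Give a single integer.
Constraint 1 (Y < U) on D(Y)={4,5,6} D(U)={2,5,7}: U {2,5,7}->{5,7} => REVISION
Constraint 2 (U != Y) on D(U)={5,7} D(Y)={4,5,6}: no change => not a revision
Constraint 3 (Z < Y) on D(Z)={1,2,3,4,6,7} D(Y)={4,5,6}: Z {1,2,3,4,6,7}->{1,2,3,4} => REVISION
Constraint 4 (U != Y) on D(U)={5,7} D(Y)={4,5,6}: no change => not a revision
Total revisions = 2

Answer: 2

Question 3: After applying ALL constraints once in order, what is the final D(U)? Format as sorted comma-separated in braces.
Answer: {5,7}

Derivation:
Constraint 1 (Y < U) on D(Y)={4,5,6} D(U)={2,5,7}: U {2,5,7}->{5,7}
Constraint 2 (U != Y) on D(U)={5,7} D(Y)={4,5,6}: no change
Constraint 3 (Z < Y) on D(Z)={1,2,3,4,6,7} D(Y)={4,5,6}: Z {1,2,3,4,6,7}->{1,2,3,4}
Constraint 4 (U != Y) on D(U)={5,7} D(Y)={4,5,6}: no change
So after all 4 constraints: D(U) = {5,7}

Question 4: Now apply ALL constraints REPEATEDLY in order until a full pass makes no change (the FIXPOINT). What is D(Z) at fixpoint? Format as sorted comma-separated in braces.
pass 0 (initial): D(Z)={1,2,3,4,6,7}
pass 1: U {2,5,7}->{5,7}; Z {1,2,3,4,6,7}->{1,2,3,4}
pass 2: no change
Fixpoint after 2 passes: D(Z) = {1,2,3,4}

Answer: {1,2,3,4}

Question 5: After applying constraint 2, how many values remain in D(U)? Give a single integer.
Answer: 2

Derivation:
Constraint 1 (Y < U) on D(Y)={4,5,6} D(U)={2,5,7}: U {2,5,7}->{5,7}
Constraint 2 (U != Y) on D(U)={5,7} D(Y)={4,5,6}: no change
So after constraint 2: D(U)={5,7}, size = 2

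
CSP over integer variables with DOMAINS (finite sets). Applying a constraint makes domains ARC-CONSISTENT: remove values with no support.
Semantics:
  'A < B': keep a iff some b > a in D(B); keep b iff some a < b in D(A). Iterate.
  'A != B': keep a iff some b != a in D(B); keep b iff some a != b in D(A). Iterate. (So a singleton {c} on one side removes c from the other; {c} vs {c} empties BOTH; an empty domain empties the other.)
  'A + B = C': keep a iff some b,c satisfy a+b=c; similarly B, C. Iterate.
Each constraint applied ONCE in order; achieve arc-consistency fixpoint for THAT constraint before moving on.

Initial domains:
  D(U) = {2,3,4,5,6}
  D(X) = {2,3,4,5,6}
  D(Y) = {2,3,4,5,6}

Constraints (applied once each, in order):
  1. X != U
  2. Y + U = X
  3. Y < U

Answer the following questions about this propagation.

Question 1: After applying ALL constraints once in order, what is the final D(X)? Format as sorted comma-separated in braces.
Constraint 1 (X != U) on D(X)={2,3,4,5,6} D(U)={2,3,4,5,6}: no change
Constraint 2 (Y + U = X) on D(Y)={2,3,4,5,6} D(U)={2,3,4,5,6} D(X)={2,3,4,5,6}: Y {2,3,4,5,6}->{2,3,4}; U {2,3,4,5,6}->{2,3,4}; X {2,3,4,5,6}->{4,5,6}
Constraint 3 (Y < U) on D(Y)={2,3,4} D(U)={2,3,4}: Y {2,3,4}->{2,3}; U {2,3,4}->{3,4}
So after all 3 constraints: D(X) = {4,5,6}

Answer: {4,5,6}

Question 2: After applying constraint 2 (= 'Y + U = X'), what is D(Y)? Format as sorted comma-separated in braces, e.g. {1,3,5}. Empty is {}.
Answer: {2,3,4}

Derivation:
Constraint 1 (X != U) on D(X)={2,3,4,5,6} D(U)={2,3,4,5,6}: no change
Constraint 2 (Y + U = X) on D(Y)={2,3,4,5,6} D(U)={2,3,4,5,6} D(X)={2,3,4,5,6}: Y {2,3,4,5,6}->{2,3,4}; U {2,3,4,5,6}->{2,3,4}; X {2,3,4,5,6}->{4,5,6}
So after constraint 2: D(Y) = {2,3,4}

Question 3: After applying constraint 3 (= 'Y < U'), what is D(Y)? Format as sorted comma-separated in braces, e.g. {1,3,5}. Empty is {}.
Answer: {2,3}

Derivation:
Constraint 1 (X != U) on D(X)={2,3,4,5,6} D(U)={2,3,4,5,6}: no change
Constraint 2 (Y + U = X) on D(Y)={2,3,4,5,6} D(U)={2,3,4,5,6} D(X)={2,3,4,5,6}: Y {2,3,4,5,6}->{2,3,4}; U {2,3,4,5,6}->{2,3,4}; X {2,3,4,5,6}->{4,5,6}
Constraint 3 (Y < U) on D(Y)={2,3,4} D(U)={2,3,4}: Y {2,3,4}->{2,3}; U {2,3,4}->{3,4}
So after constraint 3: D(Y) = {2,3}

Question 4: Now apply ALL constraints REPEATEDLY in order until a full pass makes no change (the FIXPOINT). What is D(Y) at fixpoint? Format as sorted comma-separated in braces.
pass 0 (initial): D(Y)={2,3,4,5,6}
pass 1: U {2,3,4,5,6}->{3,4}; X {2,3,4,5,6}->{4,5,6}; Y {2,3,4,5,6}->{2,3}
pass 2: X {4,5,6}->{5,6}
pass 3: no change
Fixpoint after 3 passes: D(Y) = {2,3}

Answer: {2,3}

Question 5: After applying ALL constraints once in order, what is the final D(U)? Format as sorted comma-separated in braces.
Constraint 1 (X != U) on D(X)={2,3,4,5,6} D(U)={2,3,4,5,6}: no change
Constraint 2 (Y + U = X) on D(Y)={2,3,4,5,6} D(U)={2,3,4,5,6} D(X)={2,3,4,5,6}: Y {2,3,4,5,6}->{2,3,4}; U {2,3,4,5,6}->{2,3,4}; X {2,3,4,5,6}->{4,5,6}
Constraint 3 (Y < U) on D(Y)={2,3,4} D(U)={2,3,4}: Y {2,3,4}->{2,3}; U {2,3,4}->{3,4}
So after all 3 constraints: D(U) = {3,4}

Answer: {3,4}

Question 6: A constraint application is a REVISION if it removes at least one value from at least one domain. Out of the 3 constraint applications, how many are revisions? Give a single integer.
Answer: 2

Derivation:
Constraint 1 (X != U) on D(X)={2,3,4,5,6} D(U)={2,3,4,5,6}: no change => not a revision
Constraint 2 (Y + U = X) on D(Y)={2,3,4,5,6} D(U)={2,3,4,5,6} D(X)={2,3,4,5,6}: Y {2,3,4,5,6}->{2,3,4}; U {2,3,4,5,6}->{2,3,4}; X {2,3,4,5,6}->{4,5,6} => REVISION
Constraint 3 (Y < U) on D(Y)={2,3,4} D(U)={2,3,4}: Y {2,3,4}->{2,3}; U {2,3,4}->{3,4} => REVISION
Total revisions = 2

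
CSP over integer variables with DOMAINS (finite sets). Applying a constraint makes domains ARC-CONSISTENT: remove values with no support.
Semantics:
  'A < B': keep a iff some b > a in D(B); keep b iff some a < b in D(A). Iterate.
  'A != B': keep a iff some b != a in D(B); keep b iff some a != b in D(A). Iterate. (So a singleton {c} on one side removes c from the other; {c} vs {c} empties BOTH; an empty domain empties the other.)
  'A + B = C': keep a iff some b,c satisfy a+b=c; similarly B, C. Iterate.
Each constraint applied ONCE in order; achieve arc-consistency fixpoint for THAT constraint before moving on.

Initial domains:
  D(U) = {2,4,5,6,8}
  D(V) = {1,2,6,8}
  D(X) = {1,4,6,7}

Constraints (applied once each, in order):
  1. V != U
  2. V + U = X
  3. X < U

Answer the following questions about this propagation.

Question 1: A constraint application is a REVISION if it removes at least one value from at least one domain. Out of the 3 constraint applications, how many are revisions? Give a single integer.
Constraint 1 (V != U) on D(V)={1,2,6,8} D(U)={2,4,5,6,8}: no change => not a revision
Constraint 2 (V + U = X) on D(V)={1,2,6,8} D(U)={2,4,5,6,8} D(X)={1,4,6,7}: V {1,2,6,8}->{1,2}; U {2,4,5,6,8}->{2,4,5,6}; X {1,4,6,7}->{4,6,7} => REVISION
Constraint 3 (X < U) on D(X)={4,6,7} D(U)={2,4,5,6}: X {4,6,7}->{4}; U {2,4,5,6}->{5,6} => REVISION
Total revisions = 2

Answer: 2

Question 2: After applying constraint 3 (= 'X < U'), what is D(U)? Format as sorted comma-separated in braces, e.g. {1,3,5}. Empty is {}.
Answer: {5,6}

Derivation:
Constraint 1 (V != U) on D(V)={1,2,6,8} D(U)={2,4,5,6,8}: no change
Constraint 2 (V + U = X) on D(V)={1,2,6,8} D(U)={2,4,5,6,8} D(X)={1,4,6,7}: V {1,2,6,8}->{1,2}; U {2,4,5,6,8}->{2,4,5,6}; X {1,4,6,7}->{4,6,7}
Constraint 3 (X < U) on D(X)={4,6,7} D(U)={2,4,5,6}: X {4,6,7}->{4}; U {2,4,5,6}->{5,6}
So after constraint 3: D(U) = {5,6}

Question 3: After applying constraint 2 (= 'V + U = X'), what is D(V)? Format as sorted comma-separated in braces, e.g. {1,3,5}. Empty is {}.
Constraint 1 (V != U) on D(V)={1,2,6,8} D(U)={2,4,5,6,8}: no change
Constraint 2 (V + U = X) on D(V)={1,2,6,8} D(U)={2,4,5,6,8} D(X)={1,4,6,7}: V {1,2,6,8}->{1,2}; U {2,4,5,6,8}->{2,4,5,6}; X {1,4,6,7}->{4,6,7}
So after constraint 2: D(V) = {1,2}

Answer: {1,2}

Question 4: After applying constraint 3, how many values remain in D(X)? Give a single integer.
Constraint 1 (V != U) on D(V)={1,2,6,8} D(U)={2,4,5,6,8}: no change
Constraint 2 (V + U = X) on D(V)={1,2,6,8} D(U)={2,4,5,6,8} D(X)={1,4,6,7}: V {1,2,6,8}->{1,2}; U {2,4,5,6,8}->{2,4,5,6}; X {1,4,6,7}->{4,6,7}
Constraint 3 (X < U) on D(X)={4,6,7} D(U)={2,4,5,6}: X {4,6,7}->{4}; U {2,4,5,6}->{5,6}
So after constraint 3: D(X)={4}, size = 1

Answer: 1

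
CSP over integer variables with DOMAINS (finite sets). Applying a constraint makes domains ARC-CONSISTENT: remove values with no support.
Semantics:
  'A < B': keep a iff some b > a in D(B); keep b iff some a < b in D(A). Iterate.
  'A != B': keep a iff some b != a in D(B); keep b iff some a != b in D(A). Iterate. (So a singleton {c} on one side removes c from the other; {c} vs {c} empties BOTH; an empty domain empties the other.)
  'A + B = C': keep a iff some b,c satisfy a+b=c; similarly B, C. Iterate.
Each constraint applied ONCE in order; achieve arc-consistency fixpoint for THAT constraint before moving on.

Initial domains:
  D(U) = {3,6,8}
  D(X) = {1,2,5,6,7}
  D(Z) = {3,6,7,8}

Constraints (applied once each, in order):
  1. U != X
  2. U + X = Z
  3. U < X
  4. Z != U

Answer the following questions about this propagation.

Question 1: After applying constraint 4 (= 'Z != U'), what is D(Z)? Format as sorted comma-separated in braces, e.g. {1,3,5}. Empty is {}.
Answer: {7,8}

Derivation:
Constraint 1 (U != X) on D(U)={3,6,8} D(X)={1,2,5,6,7}: no change
Constraint 2 (U + X = Z) on D(U)={3,6,8} D(X)={1,2,5,6,7} D(Z)={3,6,7,8}: U {3,6,8}->{3,6}; X {1,2,5,6,7}->{1,2,5}; Z {3,6,7,8}->{7,8}
Constraint 3 (U < X) on D(U)={3,6} D(X)={1,2,5}: U {3,6}->{3}; X {1,2,5}->{5}
Constraint 4 (Z != U) on D(Z)={7,8} D(U)={3}: no change
So after constraint 4: D(Z) = {7,8}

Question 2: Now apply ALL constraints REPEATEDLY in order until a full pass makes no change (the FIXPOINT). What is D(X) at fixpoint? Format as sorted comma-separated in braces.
Answer: {5}

Derivation:
pass 0 (initial): D(X)={1,2,5,6,7}
pass 1: U {3,6,8}->{3}; X {1,2,5,6,7}->{5}; Z {3,6,7,8}->{7,8}
pass 2: Z {7,8}->{8}
pass 3: no change
Fixpoint after 3 passes: D(X) = {5}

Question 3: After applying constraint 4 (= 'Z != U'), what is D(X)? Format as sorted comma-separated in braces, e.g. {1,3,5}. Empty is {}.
Constraint 1 (U != X) on D(U)={3,6,8} D(X)={1,2,5,6,7}: no change
Constraint 2 (U + X = Z) on D(U)={3,6,8} D(X)={1,2,5,6,7} D(Z)={3,6,7,8}: U {3,6,8}->{3,6}; X {1,2,5,6,7}->{1,2,5}; Z {3,6,7,8}->{7,8}
Constraint 3 (U < X) on D(U)={3,6} D(X)={1,2,5}: U {3,6}->{3}; X {1,2,5}->{5}
Constraint 4 (Z != U) on D(Z)={7,8} D(U)={3}: no change
So after constraint 4: D(X) = {5}

Answer: {5}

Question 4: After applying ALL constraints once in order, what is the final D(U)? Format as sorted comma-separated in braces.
Answer: {3}

Derivation:
Constraint 1 (U != X) on D(U)={3,6,8} D(X)={1,2,5,6,7}: no change
Constraint 2 (U + X = Z) on D(U)={3,6,8} D(X)={1,2,5,6,7} D(Z)={3,6,7,8}: U {3,6,8}->{3,6}; X {1,2,5,6,7}->{1,2,5}; Z {3,6,7,8}->{7,8}
Constraint 3 (U < X) on D(U)={3,6} D(X)={1,2,5}: U {3,6}->{3}; X {1,2,5}->{5}
Constraint 4 (Z != U) on D(Z)={7,8} D(U)={3}: no change
So after all 4 constraints: D(U) = {3}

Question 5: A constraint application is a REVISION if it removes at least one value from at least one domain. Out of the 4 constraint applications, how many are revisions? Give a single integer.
Answer: 2

Derivation:
Constraint 1 (U != X) on D(U)={3,6,8} D(X)={1,2,5,6,7}: no change => not a revision
Constraint 2 (U + X = Z) on D(U)={3,6,8} D(X)={1,2,5,6,7} D(Z)={3,6,7,8}: U {3,6,8}->{3,6}; X {1,2,5,6,7}->{1,2,5}; Z {3,6,7,8}->{7,8} => REVISION
Constraint 3 (U < X) on D(U)={3,6} D(X)={1,2,5}: U {3,6}->{3}; X {1,2,5}->{5} => REVISION
Constraint 4 (Z != U) on D(Z)={7,8} D(U)={3}: no change => not a revision
Total revisions = 2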